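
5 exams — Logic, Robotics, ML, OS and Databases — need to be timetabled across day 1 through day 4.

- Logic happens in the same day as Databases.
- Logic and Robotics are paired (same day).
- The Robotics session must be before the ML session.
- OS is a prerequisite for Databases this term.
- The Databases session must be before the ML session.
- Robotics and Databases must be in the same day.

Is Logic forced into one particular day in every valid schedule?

Logic can be day 2 (e.g. Databases -> day 2; Robotics -> day 2; ML -> day 3; Logic -> day 2; OS -> day 1) or day 3 (e.g. Logic=day 3, Databases=day 3, ML=day 4, Robotics=day 3, OS=day 1).

No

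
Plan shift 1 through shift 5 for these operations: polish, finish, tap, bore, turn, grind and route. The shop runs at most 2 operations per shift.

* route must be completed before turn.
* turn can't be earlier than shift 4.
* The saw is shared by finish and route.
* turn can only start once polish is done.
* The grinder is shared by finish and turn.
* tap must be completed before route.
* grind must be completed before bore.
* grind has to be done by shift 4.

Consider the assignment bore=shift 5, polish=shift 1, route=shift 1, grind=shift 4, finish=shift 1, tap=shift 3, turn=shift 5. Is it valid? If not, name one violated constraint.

Invalid. The saw is shared by finish and route.

route must be completed before turn — holds.
turn can only start once polish is done — holds.
The saw is shared by finish and route — violated.
grind has to be done by shift 4 — holds.
turn can't be earlier than shift 4 — holds.
tap must be completed before route — violated.
grind must be completed before bore — holds.
The shop runs at most 2 operations per shift — violated.
The grinder is shared by finish and turn — holds.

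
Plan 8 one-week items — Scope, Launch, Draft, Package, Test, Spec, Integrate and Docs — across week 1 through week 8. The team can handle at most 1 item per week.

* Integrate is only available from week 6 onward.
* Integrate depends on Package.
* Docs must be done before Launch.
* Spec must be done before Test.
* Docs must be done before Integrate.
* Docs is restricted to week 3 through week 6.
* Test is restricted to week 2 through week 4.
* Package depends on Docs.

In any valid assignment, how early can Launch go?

Precedence pushes Launch to at least week 4.
Launch at week 4 is achievable: Integrate=week 6, Draft=week 8, Scope=week 7, Test=week 2, Package=week 5, Spec=week 1, Docs=week 3, Launch=week 4.

week 4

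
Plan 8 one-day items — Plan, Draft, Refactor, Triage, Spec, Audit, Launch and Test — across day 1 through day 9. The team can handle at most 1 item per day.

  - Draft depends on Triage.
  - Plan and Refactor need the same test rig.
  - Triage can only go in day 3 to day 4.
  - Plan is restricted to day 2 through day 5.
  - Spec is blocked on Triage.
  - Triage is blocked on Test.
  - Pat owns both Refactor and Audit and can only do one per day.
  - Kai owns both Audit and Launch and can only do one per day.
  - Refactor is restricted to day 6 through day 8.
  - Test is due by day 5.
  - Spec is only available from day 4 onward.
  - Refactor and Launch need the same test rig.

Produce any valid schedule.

Test -> day 1, Spec -> day 4, Draft -> day 5, Launch -> day 8, Triage -> day 3, Refactor -> day 6, Audit -> day 7, Plan -> day 2

Checking: Triage(day 3) before Spec(day 4); Triage(day 3) before Draft(day 5); Test(day 1) before Triage(day 3); Plan(day 2) != Refactor(day 6); Refactor(day 6) != Launch(day 8); Audit(day 7) != Launch(day 8); Refactor(day 6) != Audit(day 7); Test=day 1 in [day 1,day 5]; Refactor=day 6 in [day 6,day 8]; Spec=day 4 in [day 4,day 9]; Triage=day 3 in [day 3,day 4]; Plan=day 2 in [day 2,day 5]; max 1 per day (cap 1).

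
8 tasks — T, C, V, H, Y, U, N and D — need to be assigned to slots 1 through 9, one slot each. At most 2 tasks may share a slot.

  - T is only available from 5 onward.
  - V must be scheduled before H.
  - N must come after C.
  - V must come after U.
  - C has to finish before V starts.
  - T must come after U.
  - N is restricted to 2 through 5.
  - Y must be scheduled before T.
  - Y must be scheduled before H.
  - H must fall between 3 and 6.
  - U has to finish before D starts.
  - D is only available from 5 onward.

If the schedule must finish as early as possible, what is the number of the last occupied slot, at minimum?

The precedence chain requires at least 3 distinct slots.
With at most 2 per slot and 8 tasks, at least 4 slots are needed.
T can't be placed before 5, so the schedule must run through at least slot 5.
5 works (last occupied slot: 5): for example T -> 5, N -> 3, Y -> 2, V -> 2, U -> 1, H -> 3, D -> 5, C -> 1.

5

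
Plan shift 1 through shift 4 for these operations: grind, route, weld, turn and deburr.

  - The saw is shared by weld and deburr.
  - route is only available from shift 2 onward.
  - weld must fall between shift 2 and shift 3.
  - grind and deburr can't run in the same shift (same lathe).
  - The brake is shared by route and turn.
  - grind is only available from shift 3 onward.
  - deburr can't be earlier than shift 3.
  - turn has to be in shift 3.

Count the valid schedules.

Splitting on grind: it can be shift 3 (4), shift 4 (2). Listing each branch's schedules as (route, weld, turn, deburr) by shift number:
grind=shift 3: (2,2,3,4) (2,3,3,4) (4,2,3,4) (4,3,3,4) — 4.
grind=shift 4: (2,2,3,3) (4,2,3,3) — 2.
Summing: 4 + 2 = 6.

6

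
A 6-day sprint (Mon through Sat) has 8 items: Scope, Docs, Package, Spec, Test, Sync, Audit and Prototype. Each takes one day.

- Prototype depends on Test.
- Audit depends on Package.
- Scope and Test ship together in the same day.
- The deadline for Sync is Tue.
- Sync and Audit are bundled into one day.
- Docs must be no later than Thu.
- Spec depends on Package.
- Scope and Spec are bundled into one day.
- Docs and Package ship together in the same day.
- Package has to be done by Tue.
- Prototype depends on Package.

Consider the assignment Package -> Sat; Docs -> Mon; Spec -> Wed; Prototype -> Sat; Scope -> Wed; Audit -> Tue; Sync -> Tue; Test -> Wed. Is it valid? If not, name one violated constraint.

Docs and Package ship together in the same day — violated.
Scope and Test ship together in the same day — holds.
Scope and Spec are bundled into one day — holds.
Prototype depends on Package — violated.
Prototype depends on Test — holds.
Audit depends on Package — violated.
The deadline for Sync is Tue — holds.
Package has to be done by Tue — violated.
Docs must be no later than Thu — holds.
Sync and Audit are bundled into one day — holds.
Spec depends on Package — violated.

No — it violates: Package has to be done by Tue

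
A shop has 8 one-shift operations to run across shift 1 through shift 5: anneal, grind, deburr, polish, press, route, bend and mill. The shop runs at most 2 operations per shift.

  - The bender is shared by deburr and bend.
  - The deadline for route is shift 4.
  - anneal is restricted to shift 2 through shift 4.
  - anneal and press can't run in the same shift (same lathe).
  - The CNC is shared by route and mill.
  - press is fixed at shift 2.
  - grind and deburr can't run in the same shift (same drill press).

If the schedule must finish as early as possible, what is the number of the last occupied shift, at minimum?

With at most 2 per shift and 8 operations, at least 4 shifts are needed.
anneal can't be placed before shift 2, so the schedule must run through at least shift 2.
4 works (last occupied shift: shift 4): for example grind=shift 1; route=shift 3; mill=shift 4; polish=shift 1; press=shift 2; bend=shift 4; deburr=shift 2; anneal=shift 3.

shift 4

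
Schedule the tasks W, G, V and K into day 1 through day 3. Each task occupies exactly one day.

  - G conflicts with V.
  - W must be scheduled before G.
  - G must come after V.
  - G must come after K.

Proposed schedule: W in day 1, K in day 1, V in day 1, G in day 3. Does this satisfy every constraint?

G conflicts with V — holds.
G must come after V — holds.
W must be scheduled before G — holds.
G must come after K — holds.

Yes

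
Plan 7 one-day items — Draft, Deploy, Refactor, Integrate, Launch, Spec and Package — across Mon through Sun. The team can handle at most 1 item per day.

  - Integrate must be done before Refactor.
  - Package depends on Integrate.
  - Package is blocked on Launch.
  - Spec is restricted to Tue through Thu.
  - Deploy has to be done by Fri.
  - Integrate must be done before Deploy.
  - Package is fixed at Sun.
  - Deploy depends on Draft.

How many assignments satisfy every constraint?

39

Splitting on Draft: it can be Mon (15), Tue (10), Wed (8), Thu (6). Listing each branch's schedules as (Deploy, Refactor, Integrate, Launch, Spec, Package):
Draft=Mon: (Wed,Fri,Tue,Sat,Thu,Sun) (Wed,Sat,Tue,Fri,Thu,Sun) (Thu,Fri,Tue,Sat,Wed,Sun) (Thu,Fri,Wed,Sat,Tue,Sun) (Thu,Sat,Tue,Fri,Wed,Sun) (Thu,Sat,Wed,Fri,Tue,Sun) (Fri,Wed,Tue,Sat,Thu,Sun) (Fri,Thu,Tue,Sat,Wed,Sun) (Fri,Thu,Wed,Sat,Tue,Sun) (Fri,Sat,Tue,Wed,Thu,Sun) (Fri,Sat,Tue,Thu,Wed,Sun) (Fri,Sat,Wed,Tue,Thu,Sun) (Fri,Sat,Wed,Thu,Tue,Sun) (Fri,Sat,Thu,Tue,Wed,Sun) (Fri,Sat,Thu,Wed,Tue,Sun) — 15.
Draft=Tue: (Wed,Fri,Mon,Sat,Thu,Sun) (Wed,Sat,Mon,Fri,Thu,Sun) (Thu,Fri,Mon,Sat,Wed,Sun) (Thu,Sat,Mon,Fri,Wed,Sun) (Fri,Wed,Mon,Sat,Thu,Sun) (Fri,Thu,Mon,Sat,Wed,Sun) (Fri,Sat,Mon,Wed,Thu,Sun) (Fri,Sat,Mon,Thu,Wed,Sun) (Fri,Sat,Wed,Mon,Thu,Sun) (Fri,Sat,Thu,Mon,Wed,Sun) — 10.
Draft=Wed: (Thu,Fri,Mon,Sat,Tue,Sun) (Thu,Sat,Mon,Fri,Tue,Sun) (Fri,Tue,Mon,Sat,Thu,Sun) (Fri,Thu,Mon,Sat,Tue,Sun) (Fri,Sat,Mon,Tue,Thu,Sun) (Fri,Sat,Mon,Thu,Tue,Sun) (Fri,Sat,Tue,Mon,Thu,Sun) (Fri,Sat,Thu,Mon,Tue,Sun) — 8.
Draft=Thu: (Fri,Tue,Mon,Sat,Wed,Sun) (Fri,Wed,Mon,Sat,Tue,Sun) (Fri,Sat,Mon,Tue,Wed,Sun) (Fri,Sat,Mon,Wed,Tue,Sun) (Fri,Sat,Tue,Mon,Wed,Sun) (Fri,Sat,Wed,Mon,Tue,Sun) — 6.
Summing: 15 + 10 + 8 + 6 = 39.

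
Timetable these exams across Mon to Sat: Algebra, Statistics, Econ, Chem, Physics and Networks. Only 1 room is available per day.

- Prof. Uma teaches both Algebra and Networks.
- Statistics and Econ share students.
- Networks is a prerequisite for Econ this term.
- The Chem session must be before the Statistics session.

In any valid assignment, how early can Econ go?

Precedence pushes Econ to at least Tue.
Econ at Tue is achievable: Chem in Wed; Physics in Sat; Econ in Tue; Algebra in Fri; Statistics in Thu; Networks in Mon.

Tue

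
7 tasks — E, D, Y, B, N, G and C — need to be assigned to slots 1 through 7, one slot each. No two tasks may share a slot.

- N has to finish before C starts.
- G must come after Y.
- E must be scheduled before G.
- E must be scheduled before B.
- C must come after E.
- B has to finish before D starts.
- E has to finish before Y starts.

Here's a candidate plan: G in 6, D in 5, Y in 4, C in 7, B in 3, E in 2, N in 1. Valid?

B has to finish before D starts — holds.
E must be scheduled before B — holds.
N has to finish before C starts — holds.
C must come after E — holds.
E must be scheduled before G — holds.
E has to finish before Y starts — holds.
No two tasks may share a slot — holds.
G must come after Y — holds.

Valid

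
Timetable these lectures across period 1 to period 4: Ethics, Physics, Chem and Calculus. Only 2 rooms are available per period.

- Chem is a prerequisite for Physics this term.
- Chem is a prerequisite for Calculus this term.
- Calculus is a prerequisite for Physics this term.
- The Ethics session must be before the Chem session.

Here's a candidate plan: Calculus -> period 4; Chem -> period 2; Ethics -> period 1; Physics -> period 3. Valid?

Invalid. Calculus is a prerequisite for Physics this term.

The Ethics session must be before the Chem session — holds.
Chem is a prerequisite for Calculus this term — holds.
Calculus is a prerequisite for Physics this term — violated.
Chem is a prerequisite for Physics this term — holds.
Only 2 rooms are available per period — holds.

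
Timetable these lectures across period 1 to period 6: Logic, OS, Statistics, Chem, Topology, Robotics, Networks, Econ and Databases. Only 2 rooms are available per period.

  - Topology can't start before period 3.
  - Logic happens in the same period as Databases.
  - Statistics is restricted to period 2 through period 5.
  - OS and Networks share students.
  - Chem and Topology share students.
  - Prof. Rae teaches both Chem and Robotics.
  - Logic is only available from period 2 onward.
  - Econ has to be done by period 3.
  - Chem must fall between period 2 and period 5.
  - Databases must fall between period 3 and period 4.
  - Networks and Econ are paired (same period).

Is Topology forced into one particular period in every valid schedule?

No

Topology can be period 3 (e.g. Topology in period 3, Chem in period 2, Robotics in period 5, OS in period 3, Econ in period 1, Databases in period 4, Logic in period 4, Networks in period 1, Statistics in period 2) or period 4 (e.g. Chem in period 2, Databases in period 3, Topology in period 4, Statistics in period 2, Econ in period 1, Robotics in period 5, Logic in period 3, OS in period 4, Networks in period 1).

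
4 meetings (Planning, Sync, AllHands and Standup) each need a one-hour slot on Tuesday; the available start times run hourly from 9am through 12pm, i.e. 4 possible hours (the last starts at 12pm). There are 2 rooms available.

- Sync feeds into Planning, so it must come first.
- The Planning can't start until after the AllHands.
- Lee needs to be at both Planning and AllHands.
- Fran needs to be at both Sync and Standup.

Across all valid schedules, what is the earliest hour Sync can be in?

9am

Downstream work caps Sync at 11am.
Sync at 9am is achievable: Standup in 10am; Planning in 10am; AllHands in 9am; Sync in 9am.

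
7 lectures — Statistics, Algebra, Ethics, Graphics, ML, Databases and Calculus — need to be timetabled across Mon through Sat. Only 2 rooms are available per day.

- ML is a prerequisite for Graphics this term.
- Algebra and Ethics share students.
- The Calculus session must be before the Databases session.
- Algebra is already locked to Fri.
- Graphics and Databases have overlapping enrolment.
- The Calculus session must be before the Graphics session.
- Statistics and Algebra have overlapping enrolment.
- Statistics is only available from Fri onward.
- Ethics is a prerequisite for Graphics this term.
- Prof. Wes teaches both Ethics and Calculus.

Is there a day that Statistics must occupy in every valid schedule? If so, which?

Sat

Statistics's window is Fri–Sat.
Algebra is fixed at Fri, and Statistics can't share a day with Algebra.
So Statistics must be Sat.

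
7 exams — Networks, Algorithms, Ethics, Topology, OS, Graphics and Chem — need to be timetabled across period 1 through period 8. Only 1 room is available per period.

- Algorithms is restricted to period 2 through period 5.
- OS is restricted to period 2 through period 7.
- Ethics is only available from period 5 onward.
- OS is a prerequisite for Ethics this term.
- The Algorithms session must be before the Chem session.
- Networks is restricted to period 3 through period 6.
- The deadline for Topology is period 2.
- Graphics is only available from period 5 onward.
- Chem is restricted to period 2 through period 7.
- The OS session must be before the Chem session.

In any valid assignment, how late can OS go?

period 6

OS is available from period 2; OS's own window allows nothing later than period 7; downstream work caps OS at period 6.
OS at period 6 is achievable: Graphics -> period 5; Ethics -> period 8; Chem -> period 7; OS -> period 6; Networks -> period 3; Algorithms -> period 2; Topology -> period 1.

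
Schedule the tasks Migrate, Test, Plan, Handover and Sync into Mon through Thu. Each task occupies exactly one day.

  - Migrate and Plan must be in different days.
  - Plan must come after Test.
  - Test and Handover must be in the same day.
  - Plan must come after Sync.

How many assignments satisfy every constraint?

Splitting on Migrate: it can be Mon (14), Tue (13), Wed (10), Thu (5). Listing each branch's schedules as (Test, Plan, Handover, Sync):
Migrate=Mon: (Mon,Tue,Mon,Mon) (Mon,Wed,Mon,Mon) (Mon,Wed,Mon,Tue) (Mon,Thu,Mon,Mon) (Mon,Thu,Mon,Tue) (Mon,Thu,Mon,Wed) (Tue,Wed,Tue,Mon) (Tue,Wed,Tue,Tue) (Tue,Thu,Tue,Mon) (Tue,Thu,Tue,Tue) (Tue,Thu,Tue,Wed) (Wed,Thu,Wed,Mon) (Wed,Thu,Wed,Tue) (Wed,Thu,Wed,Wed) — 14.
Migrate=Tue: (Mon,Wed,Mon,Mon) (Mon,Wed,Mon,Tue) (Mon,Thu,Mon,Mon) (Mon,Thu,Mon,Tue) (Mon,Thu,Mon,Wed) (Tue,Wed,Tue,Mon) (Tue,Wed,Tue,Tue) (Tue,Thu,Tue,Mon) (Tue,Thu,Tue,Tue) (Tue,Thu,Tue,Wed) (Wed,Thu,Wed,Mon) (Wed,Thu,Wed,Tue) (Wed,Thu,Wed,Wed) — 13.
Migrate=Wed: (Mon,Tue,Mon,Mon) (Mon,Thu,Mon,Mon) (Mon,Thu,Mon,Tue) (Mon,Thu,Mon,Wed) (Tue,Thu,Tue,Mon) (Tue,Thu,Tue,Tue) (Tue,Thu,Tue,Wed) (Wed,Thu,Wed,Mon) (Wed,Thu,Wed,Tue) (Wed,Thu,Wed,Wed) — 10.
Migrate=Thu: (Mon,Tue,Mon,Mon) (Mon,Wed,Mon,Mon) (Mon,Wed,Mon,Tue) (Tue,Wed,Tue,Mon) (Tue,Wed,Tue,Tue) — 5.
Summing: 14 + 13 + 10 + 5 = 42.

42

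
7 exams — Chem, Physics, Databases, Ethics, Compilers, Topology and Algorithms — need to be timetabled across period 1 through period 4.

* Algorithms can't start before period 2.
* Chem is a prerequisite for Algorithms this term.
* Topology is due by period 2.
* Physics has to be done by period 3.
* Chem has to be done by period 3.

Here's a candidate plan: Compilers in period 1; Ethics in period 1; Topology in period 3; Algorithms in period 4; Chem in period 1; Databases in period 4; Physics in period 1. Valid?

Chem has to be done by period 3 — holds.
Chem is a prerequisite for Algorithms this term — holds.
Physics has to be done by period 3 — holds.
Topology is due by period 2 — violated.
Algorithms can't start before period 2 — holds.

No. Topology is due by period 2 is not satisfied.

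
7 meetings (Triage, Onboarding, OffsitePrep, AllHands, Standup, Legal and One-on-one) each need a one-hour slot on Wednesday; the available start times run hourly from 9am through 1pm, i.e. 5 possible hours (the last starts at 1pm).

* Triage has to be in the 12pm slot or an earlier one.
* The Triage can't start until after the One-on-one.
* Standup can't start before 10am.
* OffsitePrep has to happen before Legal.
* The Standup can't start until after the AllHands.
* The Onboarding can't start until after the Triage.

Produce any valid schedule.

OffsitePrep -> 9am; Onboarding -> 11am; Standup -> 10am; Triage -> 10am; AllHands -> 9am; One-on-one -> 9am; Legal -> 10am

Checking: One-on-one(9am) before Triage(10am); Triage(10am) before Onboarding(11am); OffsitePrep(9am) before Legal(10am); AllHands(9am) before Standup(10am); Triage=10am in [9am,12pm]; Standup=10am in [10am,1pm].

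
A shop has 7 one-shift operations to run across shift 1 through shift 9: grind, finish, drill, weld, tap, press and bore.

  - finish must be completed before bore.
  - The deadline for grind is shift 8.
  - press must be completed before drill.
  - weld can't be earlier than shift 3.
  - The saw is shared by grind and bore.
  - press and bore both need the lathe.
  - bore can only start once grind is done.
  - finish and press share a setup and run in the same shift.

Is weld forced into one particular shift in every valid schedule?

No

weld can be shift 3 (e.g. tap -> shift 1, grind -> shift 1, bore -> shift 2, drill -> shift 2, finish -> shift 1, press -> shift 1, weld -> shift 3) or shift 4 (e.g. bore=shift 2, drill=shift 2, grind=shift 1, tap=shift 1, press=shift 1, weld=shift 4, finish=shift 1).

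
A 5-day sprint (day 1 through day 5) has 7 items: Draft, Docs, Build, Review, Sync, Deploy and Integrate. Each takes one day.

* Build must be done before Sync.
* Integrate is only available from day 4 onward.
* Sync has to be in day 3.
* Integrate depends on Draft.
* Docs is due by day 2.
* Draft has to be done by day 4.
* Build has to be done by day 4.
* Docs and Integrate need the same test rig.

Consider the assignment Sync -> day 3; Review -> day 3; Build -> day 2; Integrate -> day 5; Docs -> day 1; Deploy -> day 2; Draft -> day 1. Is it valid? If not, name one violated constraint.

Valid

Build must be done before Sync — holds.
Docs and Integrate need the same test rig — holds.
Docs is due by day 2 — holds.
Draft has to be done by day 4 — holds.
Integrate is only available from day 4 onward — holds.
Build has to be done by day 4 — holds.
Integrate depends on Draft — holds.
Sync has to be in day 3 — holds.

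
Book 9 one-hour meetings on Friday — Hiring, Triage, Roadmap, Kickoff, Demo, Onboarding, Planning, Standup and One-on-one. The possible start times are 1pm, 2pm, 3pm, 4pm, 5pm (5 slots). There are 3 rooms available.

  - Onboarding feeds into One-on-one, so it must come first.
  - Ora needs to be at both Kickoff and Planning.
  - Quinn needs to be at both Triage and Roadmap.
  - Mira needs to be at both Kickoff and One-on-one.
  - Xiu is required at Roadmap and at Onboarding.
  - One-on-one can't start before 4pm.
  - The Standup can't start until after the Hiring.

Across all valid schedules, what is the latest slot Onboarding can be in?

4pm

Downstream work caps Onboarding at 4pm.
Onboarding at 4pm is achievable: Roadmap=2pm; Planning=3pm; Onboarding=4pm; One-on-one=5pm; Kickoff=1pm; Demo=2pm; Standup=2pm; Hiring=1pm; Triage=1pm.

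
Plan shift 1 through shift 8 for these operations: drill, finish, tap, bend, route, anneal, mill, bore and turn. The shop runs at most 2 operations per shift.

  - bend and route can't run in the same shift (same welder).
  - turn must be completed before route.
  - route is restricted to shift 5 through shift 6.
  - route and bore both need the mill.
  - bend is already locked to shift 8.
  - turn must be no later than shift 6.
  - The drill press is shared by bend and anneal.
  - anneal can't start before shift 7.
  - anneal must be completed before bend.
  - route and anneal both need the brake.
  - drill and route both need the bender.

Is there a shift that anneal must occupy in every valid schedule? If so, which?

shift 7

anneal's window is shift 7–shift 8.
bend is fixed at shift 8, and anneal can't share a shift with bend.
So anneal must be shift 7.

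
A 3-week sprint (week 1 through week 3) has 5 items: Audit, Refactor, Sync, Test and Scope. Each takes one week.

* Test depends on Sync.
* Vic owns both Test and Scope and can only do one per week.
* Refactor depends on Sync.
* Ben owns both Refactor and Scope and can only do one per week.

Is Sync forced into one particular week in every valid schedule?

Sync can be week 1 (e.g. Test=week 2; Sync=week 1; Scope=week 1; Refactor=week 2; Audit=week 1) or week 2 (e.g. Audit -> week 1; Test -> week 3; Refactor -> week 3; Scope -> week 1; Sync -> week 2).

No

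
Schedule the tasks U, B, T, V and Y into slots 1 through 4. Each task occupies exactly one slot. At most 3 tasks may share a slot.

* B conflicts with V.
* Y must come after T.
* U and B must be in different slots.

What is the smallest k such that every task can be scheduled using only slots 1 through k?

The precedence chain requires at least 2 distinct slots.
With at most 3 per slot and 5 tasks, at least 2 slots are needed.
2 works (last occupied slot: 2): for example Y in 2, U in 1, B in 2, T in 1, V in 1.

2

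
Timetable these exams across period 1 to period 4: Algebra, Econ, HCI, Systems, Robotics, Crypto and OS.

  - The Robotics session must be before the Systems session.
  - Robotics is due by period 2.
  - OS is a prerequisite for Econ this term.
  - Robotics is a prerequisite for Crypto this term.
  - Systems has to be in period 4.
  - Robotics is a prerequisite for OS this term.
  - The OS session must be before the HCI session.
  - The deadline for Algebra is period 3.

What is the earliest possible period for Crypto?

period 2

Precedence pushes Crypto to at least period 2.
Crypto at period 2 is achievable: Econ -> period 3, OS -> period 2, Systems -> period 4, Robotics -> period 1, Crypto -> period 2, Algebra -> period 1, HCI -> period 3.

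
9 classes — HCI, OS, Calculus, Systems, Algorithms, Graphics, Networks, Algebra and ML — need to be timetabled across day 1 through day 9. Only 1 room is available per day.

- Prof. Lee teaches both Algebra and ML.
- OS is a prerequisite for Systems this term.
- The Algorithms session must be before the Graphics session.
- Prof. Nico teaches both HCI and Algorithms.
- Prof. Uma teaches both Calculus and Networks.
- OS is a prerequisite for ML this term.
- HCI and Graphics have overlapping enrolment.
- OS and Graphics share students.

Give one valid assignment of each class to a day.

Calculus=day 7; Systems=day 2; Networks=day 8; OS=day 1; Algebra=day 9; Graphics=day 4; ML=day 5; Algorithms=day 3; HCI=day 6

Checking: Algorithms(day 3) before Graphics(day 4); OS(day 1) before Systems(day 2); OS(day 1) before ML(day 5); HCI(day 6) != Graphics(day 4); Calculus(day 7) != Networks(day 8); HCI(day 6) != Algorithms(day 3); OS(day 1) != Graphics(day 4); Algebra(day 9) != ML(day 5); max 1 per day (cap 1).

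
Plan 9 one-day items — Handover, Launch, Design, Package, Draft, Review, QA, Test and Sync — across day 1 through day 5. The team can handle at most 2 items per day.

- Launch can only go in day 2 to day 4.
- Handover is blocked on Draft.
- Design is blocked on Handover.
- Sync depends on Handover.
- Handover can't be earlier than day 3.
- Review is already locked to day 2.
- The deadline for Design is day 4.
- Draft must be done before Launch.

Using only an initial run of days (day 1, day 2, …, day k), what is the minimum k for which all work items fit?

5 days

The precedence chain requires at least 3 distinct days.
With at most 2 per day and 9 work items, at least 5 days are needed.
Propagating the time windows through the other constraints, Design can't land before day 4, so the schedule must run through at least day 4.
5 works (last occupied day: day 5): for example Test in day 5; Design in day 4; Sync in day 4; Package in day 1; QA in day 3; Review in day 2; Draft in day 1; Launch in day 2; Handover in day 3.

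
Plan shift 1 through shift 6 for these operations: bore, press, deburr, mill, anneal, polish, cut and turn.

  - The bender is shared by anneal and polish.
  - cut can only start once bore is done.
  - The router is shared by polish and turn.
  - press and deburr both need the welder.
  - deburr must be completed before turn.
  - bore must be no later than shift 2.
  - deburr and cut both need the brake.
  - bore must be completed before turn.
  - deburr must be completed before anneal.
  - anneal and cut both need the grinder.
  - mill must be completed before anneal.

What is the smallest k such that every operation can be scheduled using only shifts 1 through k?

3 shifts

The precedence chain requires at least 2 distinct shifts.
Could 2 shifts be enough, i.e. nothing placed later than shift 2? No: bore's window within 2 shifts is {shift 1, shift 2}; cut must come after bore (at shift 1 or later) → {shift 2}; anneal must come after mill (at shift 1 or later) → {shift 2}; cut can't share with anneal (shift 2) → nothing is left.
So 2 shifts is not enough.
3 works (last occupied shift: shift 3): for example turn in shift 2, cut in shift 3, polish in shift 1, anneal in shift 2, mill in shift 1, bore in shift 1, press in shift 2, deburr in shift 1.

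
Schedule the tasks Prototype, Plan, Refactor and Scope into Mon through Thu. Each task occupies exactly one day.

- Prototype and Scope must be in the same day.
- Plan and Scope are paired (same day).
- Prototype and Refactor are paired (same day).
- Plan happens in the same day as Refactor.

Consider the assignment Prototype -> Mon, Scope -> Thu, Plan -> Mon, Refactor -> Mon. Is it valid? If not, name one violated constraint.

Prototype and Scope must be in the same day — violated.
Prototype and Refactor are paired (same day) — holds.
Plan happens in the same day as Refactor — holds.
Plan and Scope are paired (same day) — violated.

No. Prototype and Scope must be in the same day is not satisfied.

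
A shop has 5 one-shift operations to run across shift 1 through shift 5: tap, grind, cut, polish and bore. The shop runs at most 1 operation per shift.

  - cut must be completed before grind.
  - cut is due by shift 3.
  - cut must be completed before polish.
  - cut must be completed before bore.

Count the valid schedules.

Splitting on tap: it can be shift 1 (6), shift 2 (6), shift 3 (6), shift 4 (6), shift 5 (6). Listing each branch's schedules as (grind, cut, polish, bore) by shift number:
tap=shift 1: (3,2,4,5) (3,2,5,4) (4,2,3,5) (4,2,5,3) (5,2,3,4) (5,2,4,3) — 6.
tap=shift 2: (3,1,4,5) (3,1,5,4) (4,1,3,5) (4,1,5,3) (5,1,3,4) (5,1,4,3) — 6.
tap=shift 3: (2,1,4,5) (2,1,5,4) (4,1,2,5) (4,1,5,2) (5,1,2,4) (5,1,4,2) — 6.
tap=shift 4: (2,1,3,5) (2,1,5,3) (3,1,2,5) (3,1,5,2) (5,1,2,3) (5,1,3,2) — 6.
tap=shift 5: (2,1,3,4) (2,1,4,3) (3,1,2,4) (3,1,4,2) (4,1,2,3) (4,1,3,2) — 6.
Summing: 6 + 6 + 6 + 6 + 6 = 30.

30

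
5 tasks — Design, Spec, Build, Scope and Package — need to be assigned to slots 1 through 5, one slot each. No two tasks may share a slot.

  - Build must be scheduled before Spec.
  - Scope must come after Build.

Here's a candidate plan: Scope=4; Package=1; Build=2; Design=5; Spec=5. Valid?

No. No two tasks may share a slot is not satisfied.

Build must be scheduled before Spec — holds.
No two tasks may share a slot — violated.
Scope must come after Build — holds.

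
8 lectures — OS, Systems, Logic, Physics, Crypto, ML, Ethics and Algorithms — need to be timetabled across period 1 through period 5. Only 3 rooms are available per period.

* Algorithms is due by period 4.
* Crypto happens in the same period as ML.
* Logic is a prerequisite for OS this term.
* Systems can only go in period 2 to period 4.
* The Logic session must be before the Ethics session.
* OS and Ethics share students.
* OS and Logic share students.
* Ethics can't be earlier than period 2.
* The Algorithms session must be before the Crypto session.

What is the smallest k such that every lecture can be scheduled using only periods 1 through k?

3 periods

The precedence chain requires at least 2 distinct periods.
With at most 3 per period and 8 lectures, at least 3 periods are needed.
3 works (last occupied period: period 3): for example Algorithms -> period 1; Ethics -> period 2; Systems -> period 2; OS -> period 3; Crypto -> period 3; ML -> period 3; Logic -> period 1; Physics -> period 1.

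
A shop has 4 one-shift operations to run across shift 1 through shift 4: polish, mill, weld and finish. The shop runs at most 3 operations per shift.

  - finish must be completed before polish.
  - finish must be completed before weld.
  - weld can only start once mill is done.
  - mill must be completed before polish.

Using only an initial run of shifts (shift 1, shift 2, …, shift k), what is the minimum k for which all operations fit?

The precedence chain requires at least 2 distinct shifts.
With at most 3 per shift and 4 operations, at least 2 shifts are needed.
2 works (last occupied shift: shift 2): for example weld in shift 2, mill in shift 1, finish in shift 1, polish in shift 2.

2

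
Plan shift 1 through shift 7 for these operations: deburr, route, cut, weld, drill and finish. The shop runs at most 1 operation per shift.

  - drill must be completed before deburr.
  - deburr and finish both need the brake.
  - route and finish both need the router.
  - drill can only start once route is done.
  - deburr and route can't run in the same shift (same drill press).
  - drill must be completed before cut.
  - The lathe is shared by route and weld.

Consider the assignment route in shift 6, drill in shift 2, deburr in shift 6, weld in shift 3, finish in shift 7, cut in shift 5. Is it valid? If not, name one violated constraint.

No. deburr and route can't run in the same shift (same drill press) is not satisfied.

The shop runs at most 1 operation per shift — violated.
drill can only start once route is done — violated.
route and finish both need the router — holds.
deburr and route can't run in the same shift (same drill press) — violated.
deburr and finish both need the brake — holds.
drill must be completed before cut — holds.
drill must be completed before deburr — holds.
The lathe is shared by route and weld — holds.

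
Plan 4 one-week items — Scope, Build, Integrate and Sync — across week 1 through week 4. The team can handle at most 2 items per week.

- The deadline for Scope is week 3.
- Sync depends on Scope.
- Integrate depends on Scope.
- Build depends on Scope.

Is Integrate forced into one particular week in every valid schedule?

Integrate can be week 2 (e.g. Sync=week 3; Build=week 2; Scope=week 1; Integrate=week 2) or week 3 (e.g. Build=week 2, Scope=week 1, Integrate=week 3, Sync=week 2).

No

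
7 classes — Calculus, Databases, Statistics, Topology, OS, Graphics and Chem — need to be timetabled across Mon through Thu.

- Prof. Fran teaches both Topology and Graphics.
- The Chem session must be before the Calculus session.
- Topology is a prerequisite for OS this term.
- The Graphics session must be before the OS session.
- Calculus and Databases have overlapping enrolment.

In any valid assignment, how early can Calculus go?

Precedence pushes Calculus to at least Tue.
Calculus at Tue is achievable: Statistics in Mon; Calculus in Tue; Topology in Mon; Graphics in Tue; OS in Wed; Chem in Mon; Databases in Mon.

Tue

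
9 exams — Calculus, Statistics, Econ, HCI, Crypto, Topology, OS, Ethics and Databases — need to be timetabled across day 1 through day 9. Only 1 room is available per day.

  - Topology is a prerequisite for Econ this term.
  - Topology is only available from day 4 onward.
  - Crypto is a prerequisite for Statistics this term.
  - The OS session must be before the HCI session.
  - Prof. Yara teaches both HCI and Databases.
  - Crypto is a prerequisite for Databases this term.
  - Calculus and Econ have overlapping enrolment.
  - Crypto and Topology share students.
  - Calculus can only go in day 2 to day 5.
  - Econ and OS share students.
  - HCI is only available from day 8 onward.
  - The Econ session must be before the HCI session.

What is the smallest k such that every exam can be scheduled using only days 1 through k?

The precedence chain requires at least 3 distinct days.
With at most 1 per day and 9 exams, at least 9 days are needed.
HCI can't be placed before day 8, so the schedule must run through at least day 8.
9 works (last occupied day: day 9): for example Statistics -> day 3, Topology -> day 4, OS -> day 6, Crypto -> day 1, Ethics -> day 9, Econ -> day 5, Databases -> day 7, HCI -> day 8, Calculus -> day 2.

9 days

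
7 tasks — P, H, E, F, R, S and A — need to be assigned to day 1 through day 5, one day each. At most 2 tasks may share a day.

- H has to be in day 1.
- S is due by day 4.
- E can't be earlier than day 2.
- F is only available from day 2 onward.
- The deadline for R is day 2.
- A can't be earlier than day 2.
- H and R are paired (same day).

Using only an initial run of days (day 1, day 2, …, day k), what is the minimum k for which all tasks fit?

4 days

With at most 2 per day and 7 tasks, at least 4 days are needed.
E can't be placed before day 2, so the schedule must run through at least day 2.
4 works (last occupied day: day 4): for example A=day 3; E=day 2; F=day 2; H=day 1; P=day 3; R=day 1; S=day 4.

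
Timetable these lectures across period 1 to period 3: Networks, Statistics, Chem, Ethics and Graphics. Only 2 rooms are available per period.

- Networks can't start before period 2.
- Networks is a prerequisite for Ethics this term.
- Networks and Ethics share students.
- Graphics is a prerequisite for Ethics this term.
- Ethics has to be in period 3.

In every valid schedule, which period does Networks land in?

Networks's window is period 2–period 3.
Ethics is fixed at period 3, and Networks can't share a period with Ethics.
So Networks must be period 2.

period 2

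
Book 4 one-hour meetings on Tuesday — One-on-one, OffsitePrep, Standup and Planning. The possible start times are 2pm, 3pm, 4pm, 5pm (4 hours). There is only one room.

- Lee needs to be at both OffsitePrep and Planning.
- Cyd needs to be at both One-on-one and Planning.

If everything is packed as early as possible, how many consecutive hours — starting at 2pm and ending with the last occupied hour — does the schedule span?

With at most 1 per hour and 4 meetings, at least 4 hours are needed.
4 works (last occupied hour: 5pm): for example Planning in 5pm, OffsitePrep in 3pm, One-on-one in 2pm, Standup in 4pm.

4 hours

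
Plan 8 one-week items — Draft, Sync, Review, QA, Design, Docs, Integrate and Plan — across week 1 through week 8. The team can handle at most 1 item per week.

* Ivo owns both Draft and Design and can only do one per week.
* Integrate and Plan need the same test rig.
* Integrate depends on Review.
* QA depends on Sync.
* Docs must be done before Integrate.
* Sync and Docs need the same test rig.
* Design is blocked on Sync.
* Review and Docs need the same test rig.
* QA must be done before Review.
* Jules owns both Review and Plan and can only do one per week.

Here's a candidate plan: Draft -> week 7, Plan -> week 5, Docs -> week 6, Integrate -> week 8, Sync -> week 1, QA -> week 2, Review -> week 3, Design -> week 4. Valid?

Ivo owns both Draft and Design and can only do one per week — holds.
Sync and Docs need the same test rig — holds.
Integrate and Plan need the same test rig — holds.
QA must be done before Review — holds.
Docs must be done before Integrate — holds.
QA depends on Sync — holds.
Jules owns both Review and Plan and can only do one per week — holds.
Integrate depends on Review — holds.
Review and Docs need the same test rig — holds.
Design is blocked on Sync — holds.
The team can handle at most 1 item per week — holds.

Yes, all constraints hold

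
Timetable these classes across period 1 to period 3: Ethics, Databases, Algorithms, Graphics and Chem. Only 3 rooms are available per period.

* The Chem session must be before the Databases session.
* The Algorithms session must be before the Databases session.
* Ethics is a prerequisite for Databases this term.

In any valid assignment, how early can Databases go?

Precedence pushes Databases to at least period 2.
Databases at period 2 is achievable: Databases -> period 2; Chem -> period 1; Algorithms -> period 1; Ethics -> period 1; Graphics -> period 2.

period 2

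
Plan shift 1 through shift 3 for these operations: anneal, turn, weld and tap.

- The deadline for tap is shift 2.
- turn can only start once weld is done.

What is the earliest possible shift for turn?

Precedence pushes turn to at least shift 2.
turn at shift 2 is achievable: turn in shift 2; tap in shift 1; anneal in shift 1; weld in shift 1.

shift 2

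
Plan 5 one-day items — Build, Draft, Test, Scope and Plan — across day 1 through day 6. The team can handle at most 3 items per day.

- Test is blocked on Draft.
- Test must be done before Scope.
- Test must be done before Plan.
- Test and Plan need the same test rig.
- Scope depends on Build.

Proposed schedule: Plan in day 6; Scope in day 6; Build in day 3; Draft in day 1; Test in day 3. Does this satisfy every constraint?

Test must be done before Plan — holds.
The team can handle at most 3 items per day — holds.
Test must be done before Scope — holds.
Test and Plan need the same test rig — holds.
Scope depends on Build — holds.
Test is blocked on Draft — holds.

Yes, all constraints hold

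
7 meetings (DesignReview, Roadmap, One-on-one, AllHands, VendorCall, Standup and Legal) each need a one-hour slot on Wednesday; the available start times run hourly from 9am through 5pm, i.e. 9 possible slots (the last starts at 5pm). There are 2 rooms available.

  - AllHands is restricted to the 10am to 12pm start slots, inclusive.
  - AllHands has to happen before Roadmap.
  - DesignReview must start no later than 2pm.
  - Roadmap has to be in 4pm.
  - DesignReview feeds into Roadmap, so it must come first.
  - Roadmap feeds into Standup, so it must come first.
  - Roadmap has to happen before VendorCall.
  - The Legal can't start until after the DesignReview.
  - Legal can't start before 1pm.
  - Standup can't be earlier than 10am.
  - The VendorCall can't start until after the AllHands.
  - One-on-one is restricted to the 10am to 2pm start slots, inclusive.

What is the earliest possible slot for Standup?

5pm

Standup is available from 10am; precedence pushes Standup to at least 5pm.
Standup at 5pm is achievable: Roadmap in 4pm, Standup in 5pm, VendorCall in 5pm, Legal in 1pm, DesignReview in 9am, AllHands in 10am, One-on-one in 10am.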